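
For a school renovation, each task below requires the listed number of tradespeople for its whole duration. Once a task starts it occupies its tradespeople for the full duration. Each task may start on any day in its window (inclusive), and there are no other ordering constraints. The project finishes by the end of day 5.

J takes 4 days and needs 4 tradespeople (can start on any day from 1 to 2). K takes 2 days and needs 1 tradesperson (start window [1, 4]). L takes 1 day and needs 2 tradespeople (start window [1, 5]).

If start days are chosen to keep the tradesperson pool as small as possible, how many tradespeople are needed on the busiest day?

5

Early-start (J@1, K@1, L@1) gives peak 7: d1:7  d2:5  d3:4  d4:4  d5:0.
Shift L→5.
Schedule J@1, K@1, L@5: d1:5  d2:5  d3:4  d4:4  d5:2 — peak 5.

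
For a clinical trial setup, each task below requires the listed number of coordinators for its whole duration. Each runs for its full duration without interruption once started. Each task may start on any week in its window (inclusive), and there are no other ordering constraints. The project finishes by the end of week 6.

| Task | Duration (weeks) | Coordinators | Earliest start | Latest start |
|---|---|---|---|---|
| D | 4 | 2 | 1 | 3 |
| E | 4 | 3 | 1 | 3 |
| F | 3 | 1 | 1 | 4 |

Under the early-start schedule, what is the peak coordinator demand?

6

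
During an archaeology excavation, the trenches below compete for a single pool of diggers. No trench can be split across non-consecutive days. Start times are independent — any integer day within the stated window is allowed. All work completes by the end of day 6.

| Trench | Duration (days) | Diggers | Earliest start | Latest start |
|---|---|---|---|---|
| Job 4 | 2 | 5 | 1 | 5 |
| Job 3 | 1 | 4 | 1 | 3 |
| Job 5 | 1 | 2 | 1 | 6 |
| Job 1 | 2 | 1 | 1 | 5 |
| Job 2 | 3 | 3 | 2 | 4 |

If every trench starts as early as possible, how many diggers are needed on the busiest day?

12

Early-start schedule: Job 4@1, Job 3@1, Job 5@1, Job 1@1, Job 2@2.
Load per day: day 1: 12, day 2: 9, day 3: 3, day 4: 3, day 5: 0, day 6: 0.
Peak is 12.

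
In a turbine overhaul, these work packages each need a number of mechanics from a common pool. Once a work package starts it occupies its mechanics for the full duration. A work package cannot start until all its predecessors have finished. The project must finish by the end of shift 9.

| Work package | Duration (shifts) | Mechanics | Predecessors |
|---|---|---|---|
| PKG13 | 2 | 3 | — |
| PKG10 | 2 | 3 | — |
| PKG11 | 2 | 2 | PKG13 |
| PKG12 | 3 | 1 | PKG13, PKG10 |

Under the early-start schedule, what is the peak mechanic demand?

6

Early-start schedule: PKG13@1, PKG10@1, PKG11@3, PKG12@3.
Load per shift: shift 1: 6, shift 2: 6, shift 3: 3, shift 4: 3, shift 5: 1, shift 6: 0, shift 7: 0, shift 8: 0, shift 9: 0.
Peak is 6.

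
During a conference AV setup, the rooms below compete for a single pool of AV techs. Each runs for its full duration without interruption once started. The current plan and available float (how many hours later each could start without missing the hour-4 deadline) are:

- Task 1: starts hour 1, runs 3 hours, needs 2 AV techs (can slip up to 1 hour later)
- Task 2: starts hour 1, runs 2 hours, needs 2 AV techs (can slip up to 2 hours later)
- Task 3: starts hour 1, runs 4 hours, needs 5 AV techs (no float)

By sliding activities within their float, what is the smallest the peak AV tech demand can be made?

9

Schedule Task 1@1, Task 2@1, Task 3@1: h1:9  h2:9  h3:7  h4:5 — peak 9.
No arrangement of the 6 feasible schedules does better.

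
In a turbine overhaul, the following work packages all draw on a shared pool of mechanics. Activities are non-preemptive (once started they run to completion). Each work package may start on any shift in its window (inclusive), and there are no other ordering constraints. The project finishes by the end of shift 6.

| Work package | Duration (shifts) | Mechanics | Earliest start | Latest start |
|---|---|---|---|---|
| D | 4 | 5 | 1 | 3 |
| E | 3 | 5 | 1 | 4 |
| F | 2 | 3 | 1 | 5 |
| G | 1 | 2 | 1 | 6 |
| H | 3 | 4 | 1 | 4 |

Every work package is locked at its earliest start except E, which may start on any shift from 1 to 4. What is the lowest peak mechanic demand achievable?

E@1: s1:19  s2:17  s3:14  s4:5  s5:0  s6:0 → peak 19
E@2: s1:14  s2:17  s3:14  s4:10  s5:0  s6:0 → peak 17
E@3: s1:14  s2:12  s3:14  s4:10  s5:5  s6:0 → peak 14
E@4: s1:14  s2:12  s3:9  s4:10  s5:5  s6:5 → peak 14
Best is E@3, peak 14.

14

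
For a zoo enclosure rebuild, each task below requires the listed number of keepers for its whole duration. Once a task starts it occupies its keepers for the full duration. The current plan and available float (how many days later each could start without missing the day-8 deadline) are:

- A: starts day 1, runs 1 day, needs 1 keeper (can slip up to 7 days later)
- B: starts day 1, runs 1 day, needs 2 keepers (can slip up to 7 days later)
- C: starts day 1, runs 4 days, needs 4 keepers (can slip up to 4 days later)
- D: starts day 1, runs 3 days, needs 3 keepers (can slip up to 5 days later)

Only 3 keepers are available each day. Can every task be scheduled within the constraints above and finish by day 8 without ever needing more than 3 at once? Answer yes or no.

Total keeper-days = 28; over 8 days the average is 28/8 > 3, so some day must exceed 3.

no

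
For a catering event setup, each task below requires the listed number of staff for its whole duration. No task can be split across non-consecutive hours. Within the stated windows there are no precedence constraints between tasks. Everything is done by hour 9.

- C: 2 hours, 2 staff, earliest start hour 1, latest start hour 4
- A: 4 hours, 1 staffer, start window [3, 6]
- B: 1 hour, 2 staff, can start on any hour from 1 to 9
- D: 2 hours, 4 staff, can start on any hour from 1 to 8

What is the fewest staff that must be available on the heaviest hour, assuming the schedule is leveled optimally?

4

Early-start (C@1, A@3, B@1, D@1) gives peak 8: h1:8  h2:6  h3:1  h4:1  h5:1  h6:1  h7:0  h8:0  h9:0.
Shift D→7.
Schedule C@1, A@3, B@1, D@7: h1:4  h2:2  h3:1  h4:1  h5:1  h6:1  h7:4  h8:4  h9:0 — peak 4.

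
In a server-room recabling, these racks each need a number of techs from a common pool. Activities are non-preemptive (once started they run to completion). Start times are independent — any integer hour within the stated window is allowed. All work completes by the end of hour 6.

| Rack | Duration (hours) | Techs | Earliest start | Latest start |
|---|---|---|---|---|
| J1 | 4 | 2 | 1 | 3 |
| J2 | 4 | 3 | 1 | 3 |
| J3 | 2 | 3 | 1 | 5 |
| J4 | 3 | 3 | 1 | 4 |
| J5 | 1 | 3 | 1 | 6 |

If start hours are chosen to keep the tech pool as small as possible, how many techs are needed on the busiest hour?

Early-start (J1@1, J2@1, J3@1, J4@1, J5@1) gives peak 14: h1:14  h2:11  h3:8  h4:5  h5:0  h6:0.
Shift J4→3, J5→5.
Schedule J1@1, J2@1, J3@1, J4@3, J5@5: h1:8  h2:8  h3:8  h4:8  h5:6  h6:0 — peak 8.

8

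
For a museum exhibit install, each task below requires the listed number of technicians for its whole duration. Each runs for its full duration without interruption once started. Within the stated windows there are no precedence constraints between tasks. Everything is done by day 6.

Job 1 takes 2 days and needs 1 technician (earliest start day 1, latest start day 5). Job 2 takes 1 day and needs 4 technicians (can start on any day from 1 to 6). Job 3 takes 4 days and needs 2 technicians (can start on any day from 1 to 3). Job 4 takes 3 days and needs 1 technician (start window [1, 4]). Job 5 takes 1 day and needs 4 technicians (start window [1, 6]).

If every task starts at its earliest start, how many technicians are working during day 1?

At early start, day 1 has: Job 1, Job 2, Job 3, Job 4, Job 5.
Demand: 1 + 4 + 2 + 1 + 4 = 12.

12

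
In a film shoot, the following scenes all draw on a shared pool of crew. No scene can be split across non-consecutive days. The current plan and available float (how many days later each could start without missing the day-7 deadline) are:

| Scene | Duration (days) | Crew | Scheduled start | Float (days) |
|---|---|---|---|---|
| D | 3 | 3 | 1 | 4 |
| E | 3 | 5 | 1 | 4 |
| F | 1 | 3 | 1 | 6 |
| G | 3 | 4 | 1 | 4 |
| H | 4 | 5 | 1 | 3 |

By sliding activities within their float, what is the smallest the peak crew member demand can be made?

Early-start (D@1, E@1, F@1, G@1, H@1) gives peak 20: d1:20  d2:17  d3:17  d4:5  d5:0  d6:0  d7:0.
Shift F→4, G→5, H→4.
Schedule D@1, E@1, F@4, G@5, H@4: d1:8  d2:8  d3:8  d4:8  d5:9  d6:9  d7:9 — peak 9.
Total crew member-days = 59 over 7 days ⇒ peak ≥ ⌈59/7⌉ = 9, so 9 is optimal.

9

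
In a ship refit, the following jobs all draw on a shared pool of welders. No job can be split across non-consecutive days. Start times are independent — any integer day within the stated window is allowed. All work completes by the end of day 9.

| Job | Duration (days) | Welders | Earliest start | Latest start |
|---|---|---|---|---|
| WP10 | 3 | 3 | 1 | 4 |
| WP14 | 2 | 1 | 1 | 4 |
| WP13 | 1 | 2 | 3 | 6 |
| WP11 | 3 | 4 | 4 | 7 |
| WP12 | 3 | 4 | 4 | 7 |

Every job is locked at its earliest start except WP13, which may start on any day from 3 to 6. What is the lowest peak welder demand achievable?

8

WP13@3: d1:4  d2:4  d3:5  d4:8  d5:8  d6:8  d7:0  d8:0  d9:0 → peak 8
WP13@4: d1:4  d2:4  d3:3  d4:10  d5:8  d6:8  d7:0  d8:0  d9:0 → peak 10
WP13@5: d1:4  d2:4  d3:3  d4:8  d5:10  d6:8  d7:0  d8:0  d9:0 → peak 10
WP13@6: d1:4  d2:4  d3:3  d4:8  d5:8  d6:10  d7:0  d8:0  d9:0 → peak 10
Best is WP13@3, peak 8.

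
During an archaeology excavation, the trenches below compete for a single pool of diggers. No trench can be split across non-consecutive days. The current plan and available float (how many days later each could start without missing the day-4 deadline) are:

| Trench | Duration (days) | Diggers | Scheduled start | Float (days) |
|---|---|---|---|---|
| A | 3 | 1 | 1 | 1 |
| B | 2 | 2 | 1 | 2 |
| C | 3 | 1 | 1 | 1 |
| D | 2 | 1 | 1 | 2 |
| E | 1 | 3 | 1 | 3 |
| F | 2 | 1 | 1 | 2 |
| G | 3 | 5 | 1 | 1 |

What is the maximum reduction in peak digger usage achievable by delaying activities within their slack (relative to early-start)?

Early-start peak: d1:14  d2:11  d3:7  d4:0 ⇒ 14.
Leveled (A@1, B@1, C@1, D@3, E@1, F@3, G@2): d1:7  d2:9  d3:9  d4:7 ⇒ 9.
Reduction 14 − 9 = 5.

5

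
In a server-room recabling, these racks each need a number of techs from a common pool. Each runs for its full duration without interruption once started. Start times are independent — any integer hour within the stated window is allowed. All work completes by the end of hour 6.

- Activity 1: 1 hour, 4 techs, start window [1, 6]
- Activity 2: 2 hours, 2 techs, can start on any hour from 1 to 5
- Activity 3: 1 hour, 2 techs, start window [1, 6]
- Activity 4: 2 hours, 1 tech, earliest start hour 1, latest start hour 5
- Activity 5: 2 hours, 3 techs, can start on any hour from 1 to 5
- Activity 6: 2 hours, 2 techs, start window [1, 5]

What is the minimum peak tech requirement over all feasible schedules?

4

Early-start (Activity 1@1, Activity 2@1, Activity 3@1, Activity 4@1, Activity 5@1, Activity 6@1) gives peak 14: h1:14  h2:8  h3:0  h4:0  h5:0  h6:0.
Shift Activity 2→2, Activity 3→2, Activity 4→4, Activity 5→5, Activity 6→3.
Schedule Activity 1@1, Activity 2@2, Activity 3@2, Activity 4@4, Activity 5@5, Activity 6@3: h1:4  h2:4  h3:4  h4:3  h5:4  h6:3 — peak 4.
Total tech-hours = 22 over 6 hours ⇒ peak ≥ ⌈22/6⌉ = 4, so 4 is optimal.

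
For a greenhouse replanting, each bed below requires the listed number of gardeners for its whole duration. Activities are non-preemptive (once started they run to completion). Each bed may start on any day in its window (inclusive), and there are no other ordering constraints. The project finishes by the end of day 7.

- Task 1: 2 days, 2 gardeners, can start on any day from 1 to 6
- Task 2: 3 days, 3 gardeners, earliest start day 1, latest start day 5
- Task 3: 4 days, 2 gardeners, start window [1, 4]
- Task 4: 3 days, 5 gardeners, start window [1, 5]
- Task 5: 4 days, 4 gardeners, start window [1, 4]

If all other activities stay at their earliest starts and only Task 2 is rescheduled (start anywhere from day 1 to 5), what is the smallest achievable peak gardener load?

13

Task 2@1: d1:16  d2:16  d3:14  d4:6  d5:0  d6:0  d7:0 → peak 16
Task 2@2: d1:13  d2:16  d3:14  d4:9  d5:0  d6:0  d7:0 → peak 16
Task 2@3: d1:13  d2:13  d3:14  d4:9  d5:3  d6:0  d7:0 → peak 14
Task 2@4: d1:13  d2:13  d3:11  d4:9  d5:3  d6:3  d7:0 → peak 13
Task 2@5: d1:13  d2:13  d3:11  d4:6  d5:3  d6:3  d7:3 → peak 13
Best is Task 2@4, peak 13.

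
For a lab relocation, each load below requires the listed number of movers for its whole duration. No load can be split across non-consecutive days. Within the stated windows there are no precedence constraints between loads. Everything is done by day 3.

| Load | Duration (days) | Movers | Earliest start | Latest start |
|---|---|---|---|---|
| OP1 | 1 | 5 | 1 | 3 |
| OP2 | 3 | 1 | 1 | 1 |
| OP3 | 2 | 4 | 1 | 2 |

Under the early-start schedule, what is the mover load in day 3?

At early start, day 3 has: OP2.
Demand: 1 = 1.

1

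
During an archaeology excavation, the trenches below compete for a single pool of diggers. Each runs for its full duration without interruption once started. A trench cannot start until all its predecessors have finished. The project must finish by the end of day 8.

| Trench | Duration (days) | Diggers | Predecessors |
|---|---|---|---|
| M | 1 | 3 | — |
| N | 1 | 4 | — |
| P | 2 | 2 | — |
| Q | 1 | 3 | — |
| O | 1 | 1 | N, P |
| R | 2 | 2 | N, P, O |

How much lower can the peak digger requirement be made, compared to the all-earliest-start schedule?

8

Early-start peak: d1:12  d2:2  d3:1  d4:2  d5:2  d6:0  d7:0  d8:0 ⇒ 12.
Leveled (M@1, N@2, P@3, Q@5, O@5, R@6): d1:3  d2:4  d3:2  d4:2  d5:4  d6:2  d7:2  d8:0 ⇒ 4.
Reduction 12 − 4 = 8.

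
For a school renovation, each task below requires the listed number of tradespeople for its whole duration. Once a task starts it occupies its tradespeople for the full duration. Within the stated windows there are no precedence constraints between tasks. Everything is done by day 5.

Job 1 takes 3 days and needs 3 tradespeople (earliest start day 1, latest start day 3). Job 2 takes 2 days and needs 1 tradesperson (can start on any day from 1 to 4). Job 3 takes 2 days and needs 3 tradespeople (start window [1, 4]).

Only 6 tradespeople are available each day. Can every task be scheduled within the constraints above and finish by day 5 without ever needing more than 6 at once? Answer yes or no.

yes

Schedule Job 1@1, Job 2@1, Job 3@4: d1:4  d2:4  d3:3  d4:3  d5:3 — peak 4 ≤ 6.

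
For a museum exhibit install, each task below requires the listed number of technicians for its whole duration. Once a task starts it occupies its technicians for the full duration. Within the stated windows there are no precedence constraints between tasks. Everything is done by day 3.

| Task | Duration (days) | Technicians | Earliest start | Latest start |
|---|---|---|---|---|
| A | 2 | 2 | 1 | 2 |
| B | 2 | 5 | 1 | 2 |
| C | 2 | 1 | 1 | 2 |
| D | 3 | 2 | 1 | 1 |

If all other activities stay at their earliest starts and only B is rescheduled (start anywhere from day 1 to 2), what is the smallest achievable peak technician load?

10

B@1: d1:10  d2:10  d3:2 → peak 10
B@2: d1:5  d2:10  d3:7 → peak 10
Best is B@1, peak 10.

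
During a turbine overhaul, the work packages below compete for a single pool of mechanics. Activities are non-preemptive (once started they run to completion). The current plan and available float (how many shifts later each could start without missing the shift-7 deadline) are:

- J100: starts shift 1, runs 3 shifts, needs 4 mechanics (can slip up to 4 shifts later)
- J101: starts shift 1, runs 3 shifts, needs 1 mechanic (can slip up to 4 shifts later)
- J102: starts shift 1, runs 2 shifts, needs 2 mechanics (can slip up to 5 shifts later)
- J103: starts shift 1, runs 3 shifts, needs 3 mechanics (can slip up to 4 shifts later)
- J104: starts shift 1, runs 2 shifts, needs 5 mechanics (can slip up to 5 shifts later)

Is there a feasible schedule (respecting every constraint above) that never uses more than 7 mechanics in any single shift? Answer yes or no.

yes

Schedule J100@1, J101@4, J102@1, J103@3, J104@6: s1:6  s2:6  s3:7  s4:4  s5:4  s6:6  s7:5 — peak 7 ≤ 7.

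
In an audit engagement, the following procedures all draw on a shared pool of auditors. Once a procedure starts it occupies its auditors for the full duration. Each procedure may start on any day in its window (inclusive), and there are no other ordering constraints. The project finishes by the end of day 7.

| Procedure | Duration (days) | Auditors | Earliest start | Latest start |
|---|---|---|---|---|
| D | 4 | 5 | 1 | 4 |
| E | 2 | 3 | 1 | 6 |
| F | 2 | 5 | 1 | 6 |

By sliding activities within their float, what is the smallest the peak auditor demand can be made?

Early-start (D@1, E@1, F@1) gives peak 13: d1:13  d2:13  d3:5  d4:5  d5:0  d6:0  d7:0.
Shift F→5.
Schedule D@1, E@1, F@5: d1:8  d2:8  d3:5  d4:5  d5:5  d6:5  d7:0 — peak 8.

8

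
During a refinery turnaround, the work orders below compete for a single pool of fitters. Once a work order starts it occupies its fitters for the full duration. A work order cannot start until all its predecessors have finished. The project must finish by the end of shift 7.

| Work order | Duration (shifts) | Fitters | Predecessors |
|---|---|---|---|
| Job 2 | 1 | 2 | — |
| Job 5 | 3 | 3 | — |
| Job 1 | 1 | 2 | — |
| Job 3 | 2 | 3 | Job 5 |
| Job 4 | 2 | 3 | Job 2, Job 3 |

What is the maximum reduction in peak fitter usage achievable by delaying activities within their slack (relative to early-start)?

Early-start peak: s1:7  s2:3  s3:3  s4:3  s5:3  s6:3  s7:3 ⇒ 7.
Leveled (Job 2@1, Job 5@1, Job 1@2, Job 3@4, Job 4@6): s1:5  s2:5  s3:3  s4:3  s5:3  s6:3  s7:3 ⇒ 5.
Reduction 7 − 5 = 2.

2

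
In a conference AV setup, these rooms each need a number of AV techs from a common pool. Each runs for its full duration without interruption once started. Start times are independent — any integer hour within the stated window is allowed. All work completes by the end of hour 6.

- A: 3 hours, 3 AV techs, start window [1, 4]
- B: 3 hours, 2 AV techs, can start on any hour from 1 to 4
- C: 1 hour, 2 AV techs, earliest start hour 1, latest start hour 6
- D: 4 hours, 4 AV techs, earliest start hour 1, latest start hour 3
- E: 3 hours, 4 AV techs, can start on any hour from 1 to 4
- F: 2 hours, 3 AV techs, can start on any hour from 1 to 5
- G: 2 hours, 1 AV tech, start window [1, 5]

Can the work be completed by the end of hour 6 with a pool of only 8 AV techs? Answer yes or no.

Total AV tech-hours = 53; over 6 hours the average is 53/6 > 8, so some hour must exceed 8.

no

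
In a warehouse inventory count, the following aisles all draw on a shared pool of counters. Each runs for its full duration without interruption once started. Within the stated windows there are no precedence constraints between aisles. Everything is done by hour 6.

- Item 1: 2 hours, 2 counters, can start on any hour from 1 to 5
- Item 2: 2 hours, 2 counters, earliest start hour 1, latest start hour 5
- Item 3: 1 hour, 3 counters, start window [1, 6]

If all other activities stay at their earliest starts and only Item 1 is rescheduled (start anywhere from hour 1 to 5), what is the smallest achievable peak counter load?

5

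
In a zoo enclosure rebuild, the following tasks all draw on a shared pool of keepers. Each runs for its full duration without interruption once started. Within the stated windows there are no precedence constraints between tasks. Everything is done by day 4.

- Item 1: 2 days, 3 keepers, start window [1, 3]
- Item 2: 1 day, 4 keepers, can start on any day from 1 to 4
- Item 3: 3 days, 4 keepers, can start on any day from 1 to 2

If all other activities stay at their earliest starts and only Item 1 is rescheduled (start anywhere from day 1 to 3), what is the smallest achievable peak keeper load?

8

Item 1@1: d1:11  d2:7  d3:4  d4:0 → peak 11
Item 1@2: d1:8  d2:7  d3:7  d4:0 → peak 8
Item 1@3: d1:8  d2:4  d3:7  d4:3 → peak 8
Best is Item 1@2, peak 8.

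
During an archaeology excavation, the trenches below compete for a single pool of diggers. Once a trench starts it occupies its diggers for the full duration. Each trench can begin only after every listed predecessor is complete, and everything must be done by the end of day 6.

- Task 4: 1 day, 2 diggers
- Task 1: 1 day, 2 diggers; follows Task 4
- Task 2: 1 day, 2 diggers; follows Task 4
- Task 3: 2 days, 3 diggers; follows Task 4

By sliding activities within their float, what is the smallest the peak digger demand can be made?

Early-start (Task 4@1, Task 1@2, Task 2@2, Task 3@2) gives peak 7: d1:2  d2:7  d3:3  d4:0  d5:0  d6:0.
Shift Task 2→3, Task 3→4.
Schedule Task 4@1, Task 1@2, Task 2@3, Task 3@4: d1:2  d2:2  d3:2  d4:3  d5:3  d6:0 — peak 3.

3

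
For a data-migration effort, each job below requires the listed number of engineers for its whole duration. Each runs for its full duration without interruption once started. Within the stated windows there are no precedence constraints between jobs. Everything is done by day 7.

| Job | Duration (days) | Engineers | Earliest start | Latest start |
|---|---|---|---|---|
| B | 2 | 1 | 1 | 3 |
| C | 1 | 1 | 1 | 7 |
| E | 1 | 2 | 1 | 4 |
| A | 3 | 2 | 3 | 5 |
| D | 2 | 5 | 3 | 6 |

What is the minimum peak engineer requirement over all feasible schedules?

5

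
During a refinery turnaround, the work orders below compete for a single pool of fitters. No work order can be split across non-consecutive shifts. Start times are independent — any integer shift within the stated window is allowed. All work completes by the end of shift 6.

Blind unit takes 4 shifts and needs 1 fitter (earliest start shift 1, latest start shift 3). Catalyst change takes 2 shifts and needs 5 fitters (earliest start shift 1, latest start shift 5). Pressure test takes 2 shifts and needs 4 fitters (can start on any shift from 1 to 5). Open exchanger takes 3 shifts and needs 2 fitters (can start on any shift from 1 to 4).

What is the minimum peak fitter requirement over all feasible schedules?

Early-start (Blind unit@1, Catalyst change@1, Pressure test@1, Open exchanger@1) gives peak 12: s1:12  s2:12  s3:3  s4:1  s5:0  s6:0.
Shift Pressure test→5, Open exchanger→3.
Schedule Blind unit@1, Catalyst change@1, Pressure test@5, Open exchanger@3: s1:6  s2:6  s3:3  s4:3  s5:6  s6:4 — peak 6.

6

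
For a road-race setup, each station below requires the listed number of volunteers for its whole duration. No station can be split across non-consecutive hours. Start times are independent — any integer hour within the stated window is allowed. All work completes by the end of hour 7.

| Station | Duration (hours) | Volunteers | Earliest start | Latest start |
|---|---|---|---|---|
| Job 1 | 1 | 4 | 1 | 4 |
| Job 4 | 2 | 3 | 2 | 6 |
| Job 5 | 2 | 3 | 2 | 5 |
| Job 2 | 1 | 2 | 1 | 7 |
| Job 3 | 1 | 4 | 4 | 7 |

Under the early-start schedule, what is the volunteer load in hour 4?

At early start, hour 4 has: Job 3.
Demand: 4 = 4.

4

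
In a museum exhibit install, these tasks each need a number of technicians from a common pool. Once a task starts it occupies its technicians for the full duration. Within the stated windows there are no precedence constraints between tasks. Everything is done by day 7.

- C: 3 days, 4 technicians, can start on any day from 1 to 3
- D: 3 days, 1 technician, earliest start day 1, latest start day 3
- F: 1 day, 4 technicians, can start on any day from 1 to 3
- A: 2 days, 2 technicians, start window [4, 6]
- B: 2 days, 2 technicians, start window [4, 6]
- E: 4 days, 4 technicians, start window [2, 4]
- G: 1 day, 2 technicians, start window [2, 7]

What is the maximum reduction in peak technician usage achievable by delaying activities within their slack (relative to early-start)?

Early-start peak: d1:9  d2:11  d3:9  d4:8  d5:8  d6:0  d7:0 ⇒ 11.
Leveled (C@1, D@2, F@1, A@4, B@5, E@4, G@2): d1:8  d2:7  d3:5  d4:7  d5:8  d6:6  d7:4 ⇒ 8.
Reduction 11 − 8 = 3.

3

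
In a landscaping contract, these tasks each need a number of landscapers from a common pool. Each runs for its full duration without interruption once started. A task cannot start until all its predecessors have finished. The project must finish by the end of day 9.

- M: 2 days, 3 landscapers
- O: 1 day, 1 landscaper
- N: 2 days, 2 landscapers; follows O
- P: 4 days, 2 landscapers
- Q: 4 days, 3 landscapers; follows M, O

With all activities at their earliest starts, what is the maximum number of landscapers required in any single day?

7

Early-start schedule: M@1, O@1, N@2, P@1, Q@3.
Load per day: day 1: 6, day 2: 7, day 3: 7, day 4: 5, day 5: 3, day 6: 3, day 7: 0, day 8: 0, day 9: 0.
Peak is 7.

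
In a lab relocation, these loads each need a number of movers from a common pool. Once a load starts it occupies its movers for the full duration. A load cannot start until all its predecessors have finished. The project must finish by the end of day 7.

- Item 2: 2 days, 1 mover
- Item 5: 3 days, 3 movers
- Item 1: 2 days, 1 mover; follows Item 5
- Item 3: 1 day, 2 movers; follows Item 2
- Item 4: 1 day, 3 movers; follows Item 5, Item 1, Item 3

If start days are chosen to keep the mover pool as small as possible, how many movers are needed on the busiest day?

3

Early-start (Item 2@1, Item 5@1, Item 1@4, Item 3@3, Item 4@6) gives peak 5: d1:4  d2:4  d3:5  d4:1  d5:1  d6:3  d7:0.
Shift Item 2→4, Item 3→6, Item 4→7.
Schedule Item 2@4, Item 5@1, Item 1@4, Item 3@6, Item 4@7: d1:3  d2:3  d3:3  d4:2  d5:2  d6:2  d7:3 — peak 3.
Total mover-days = 18 over 7 days ⇒ peak ≥ ⌈18/7⌉ = 3, so 3 is optimal.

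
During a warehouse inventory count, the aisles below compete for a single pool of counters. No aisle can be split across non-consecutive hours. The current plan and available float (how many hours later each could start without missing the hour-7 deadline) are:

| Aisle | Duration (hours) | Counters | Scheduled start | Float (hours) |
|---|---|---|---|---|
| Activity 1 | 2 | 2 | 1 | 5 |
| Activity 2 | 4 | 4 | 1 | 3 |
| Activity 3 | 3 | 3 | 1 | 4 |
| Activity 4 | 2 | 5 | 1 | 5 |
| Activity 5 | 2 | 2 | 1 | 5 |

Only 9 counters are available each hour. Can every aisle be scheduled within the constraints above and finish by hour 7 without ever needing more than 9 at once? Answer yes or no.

yes

Schedule Activity 1@1, Activity 2@1, Activity 3@3, Activity 4@6, Activity 5@5: h1:6  h2:6  h3:7  h4:7  h5:5  h6:7  h7:5 — peak 7 ≤ 9.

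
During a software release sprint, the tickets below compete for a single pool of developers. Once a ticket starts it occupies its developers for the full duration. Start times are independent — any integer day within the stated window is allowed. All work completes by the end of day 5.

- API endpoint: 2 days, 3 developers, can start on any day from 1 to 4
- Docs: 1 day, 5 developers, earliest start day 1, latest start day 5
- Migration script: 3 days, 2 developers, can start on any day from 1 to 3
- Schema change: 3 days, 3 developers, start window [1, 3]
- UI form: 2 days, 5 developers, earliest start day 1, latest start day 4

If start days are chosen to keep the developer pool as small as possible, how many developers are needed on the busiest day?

8

Early-start (API endpoint@1, Docs@1, Migration script@1, Schema change@1, UI form@1) gives peak 18: d1:18  d2:13  d3:5  d4:0  d5:0.
Shift API endpoint→2, Schema change→2, UI form→4.
Schedule API endpoint@2, Docs@1, Migration script@1, Schema change@2, UI form@4: d1:7  d2:8  d3:8  d4:8  d5:5 — peak 8.
Total developer-days = 36 over 5 days ⇒ peak ≥ ⌈36/5⌉ = 8, so 8 is optimal.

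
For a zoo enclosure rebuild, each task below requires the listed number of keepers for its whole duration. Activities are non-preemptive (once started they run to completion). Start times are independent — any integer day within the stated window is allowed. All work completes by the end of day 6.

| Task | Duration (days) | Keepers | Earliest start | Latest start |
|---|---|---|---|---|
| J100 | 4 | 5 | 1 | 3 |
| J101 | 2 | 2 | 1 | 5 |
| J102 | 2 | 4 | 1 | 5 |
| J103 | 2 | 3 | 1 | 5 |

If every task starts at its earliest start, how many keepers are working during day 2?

14

At early start, day 2 has: J100, J101, J102, J103.
Demand: 5 + 2 + 4 + 3 = 14.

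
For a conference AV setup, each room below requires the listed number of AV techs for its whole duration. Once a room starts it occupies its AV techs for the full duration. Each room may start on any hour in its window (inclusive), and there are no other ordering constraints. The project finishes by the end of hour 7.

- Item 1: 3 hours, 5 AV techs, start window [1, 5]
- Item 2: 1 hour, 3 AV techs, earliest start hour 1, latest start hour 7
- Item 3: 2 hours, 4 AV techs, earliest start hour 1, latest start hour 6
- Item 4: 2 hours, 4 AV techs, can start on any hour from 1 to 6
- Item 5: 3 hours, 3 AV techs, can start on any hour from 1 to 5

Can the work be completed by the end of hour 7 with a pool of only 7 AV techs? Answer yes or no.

Schedule Item 1@1, Item 2@4, Item 3@4, Item 4@6, Item 5@5: h1:5  h2:5  h3:5  h4:7  h5:7  h6:7  h7:7 — peak 7 ≤ 7.

yes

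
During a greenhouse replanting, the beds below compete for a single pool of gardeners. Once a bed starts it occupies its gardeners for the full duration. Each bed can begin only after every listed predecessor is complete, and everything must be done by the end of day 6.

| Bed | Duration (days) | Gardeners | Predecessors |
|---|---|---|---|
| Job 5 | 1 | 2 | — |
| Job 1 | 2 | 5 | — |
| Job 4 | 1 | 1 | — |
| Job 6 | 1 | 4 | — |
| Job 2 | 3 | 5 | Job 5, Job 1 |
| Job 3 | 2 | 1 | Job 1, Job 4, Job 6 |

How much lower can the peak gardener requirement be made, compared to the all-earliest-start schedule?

Early-start peak: d1:12  d2:5  d3:6  d4:6  d5:5  d6:0 ⇒ 12.
Leveled (Job 5@1, Job 1@2, Job 4@2, Job 6@1, Job 2@4, Job 3@4): d1:6  d2:6  d3:5  d4:6  d5:6  d6:5 ⇒ 6.
Reduction 12 − 6 = 6.

6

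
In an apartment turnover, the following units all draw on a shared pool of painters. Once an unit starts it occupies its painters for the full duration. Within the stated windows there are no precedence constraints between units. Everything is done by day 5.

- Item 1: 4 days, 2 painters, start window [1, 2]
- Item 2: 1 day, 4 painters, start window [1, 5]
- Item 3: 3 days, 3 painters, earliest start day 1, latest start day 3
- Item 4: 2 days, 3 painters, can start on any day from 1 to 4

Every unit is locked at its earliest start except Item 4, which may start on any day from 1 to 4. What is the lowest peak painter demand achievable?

Item 4@1: d1:12  d2:8  d3:5  d4:2  d5:0 → peak 12
Item 4@2: d1:9  d2:8  d3:8  d4:2  d5:0 → peak 9
Item 4@3: d1:9  d2:5  d3:8  d4:5  d5:0 → peak 9
Item 4@4: d1:9  d2:5  d3:5  d4:5  d5:3 → peak 9
Best is Item 4@2, peak 9.

9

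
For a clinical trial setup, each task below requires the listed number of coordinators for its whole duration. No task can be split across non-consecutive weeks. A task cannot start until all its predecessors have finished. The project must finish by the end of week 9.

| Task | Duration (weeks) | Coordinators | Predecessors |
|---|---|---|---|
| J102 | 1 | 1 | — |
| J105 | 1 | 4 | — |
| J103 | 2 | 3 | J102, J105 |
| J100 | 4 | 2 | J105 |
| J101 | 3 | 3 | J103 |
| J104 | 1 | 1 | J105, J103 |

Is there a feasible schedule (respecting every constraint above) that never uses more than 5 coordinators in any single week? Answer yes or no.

yes

Schedule J102@1, J105@1, J103@2, J100@2, J101@4, J104@6: w1:5  w2:5  w3:5  w4:5  w5:5  w6:4  w7:0  w8:0  w9:0 — peak 5 ≤ 5.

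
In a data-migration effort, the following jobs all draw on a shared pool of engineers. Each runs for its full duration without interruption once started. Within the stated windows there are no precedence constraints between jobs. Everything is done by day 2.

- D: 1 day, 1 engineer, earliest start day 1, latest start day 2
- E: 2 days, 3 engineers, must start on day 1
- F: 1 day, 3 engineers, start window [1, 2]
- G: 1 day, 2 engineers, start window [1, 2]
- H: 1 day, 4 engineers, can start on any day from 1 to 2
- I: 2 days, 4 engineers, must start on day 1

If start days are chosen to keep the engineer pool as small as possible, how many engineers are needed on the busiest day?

12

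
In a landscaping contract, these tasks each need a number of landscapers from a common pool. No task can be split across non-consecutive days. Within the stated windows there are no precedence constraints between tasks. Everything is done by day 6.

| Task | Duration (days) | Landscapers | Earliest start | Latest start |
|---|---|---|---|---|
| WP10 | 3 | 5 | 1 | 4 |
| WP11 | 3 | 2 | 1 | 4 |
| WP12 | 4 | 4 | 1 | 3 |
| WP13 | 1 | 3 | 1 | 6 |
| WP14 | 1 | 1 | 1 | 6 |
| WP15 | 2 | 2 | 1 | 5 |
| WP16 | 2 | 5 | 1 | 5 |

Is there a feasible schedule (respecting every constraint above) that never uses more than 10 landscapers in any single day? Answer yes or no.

Schedule WP10@1, WP11@4, WP12@1, WP13@4, WP14@1, WP15@5, WP16@5: d1:10  d2:9  d3:9  d4:9  d5:9  d6:9 — peak 10 ≤ 10.

yes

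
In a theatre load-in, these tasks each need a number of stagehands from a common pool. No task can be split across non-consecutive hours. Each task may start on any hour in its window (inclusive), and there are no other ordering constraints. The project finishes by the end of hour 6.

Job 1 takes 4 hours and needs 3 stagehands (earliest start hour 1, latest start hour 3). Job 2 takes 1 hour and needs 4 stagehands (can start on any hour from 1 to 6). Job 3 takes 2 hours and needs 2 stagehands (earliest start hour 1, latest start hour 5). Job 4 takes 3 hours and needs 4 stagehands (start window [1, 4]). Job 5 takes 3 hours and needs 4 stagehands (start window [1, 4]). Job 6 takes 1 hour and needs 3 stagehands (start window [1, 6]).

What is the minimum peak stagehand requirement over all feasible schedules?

9

Early-start (Job 1@1, Job 2@1, Job 3@1, Job 4@1, Job 5@1, Job 6@1) gives peak 20: h1:20  h2:13  h3:11  h4:3  h5:0  h6:0.
Shift Job 2→5, Job 5→4, Job 6→6.
Schedule Job 1@1, Job 2@5, Job 3@1, Job 4@1, Job 5@4, Job 6@6: h1:9  h2:9  h3:7  h4:7  h5:8  h6:7 — peak 9.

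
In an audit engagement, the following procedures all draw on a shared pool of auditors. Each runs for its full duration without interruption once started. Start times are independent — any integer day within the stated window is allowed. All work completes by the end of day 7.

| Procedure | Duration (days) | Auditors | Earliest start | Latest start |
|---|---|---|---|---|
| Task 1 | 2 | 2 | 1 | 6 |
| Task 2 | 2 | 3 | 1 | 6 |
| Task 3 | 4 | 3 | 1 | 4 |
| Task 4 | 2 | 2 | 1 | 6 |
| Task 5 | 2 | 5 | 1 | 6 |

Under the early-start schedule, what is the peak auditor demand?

Early-start schedule: Task 1@1, Task 2@1, Task 3@1, Task 4@1, Task 5@1.
Load per day: day 1: 15, day 2: 15, day 3: 3, day 4: 3, day 5: 0, day 6: 0, day 7: 0.
Peak is 15.

15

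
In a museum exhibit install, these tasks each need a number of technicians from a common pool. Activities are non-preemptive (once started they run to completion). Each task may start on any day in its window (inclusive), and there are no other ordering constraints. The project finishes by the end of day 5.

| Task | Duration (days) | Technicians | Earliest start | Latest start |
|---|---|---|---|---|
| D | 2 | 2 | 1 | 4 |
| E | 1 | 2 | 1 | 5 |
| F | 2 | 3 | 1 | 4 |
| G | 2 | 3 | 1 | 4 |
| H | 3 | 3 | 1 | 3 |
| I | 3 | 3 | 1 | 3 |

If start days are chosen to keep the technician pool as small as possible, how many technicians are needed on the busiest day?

8

Early-start (D@1, E@1, F@1, G@1, H@1, I@1) gives peak 16: d1:16  d2:14  d3:6  d4:0  d5:0.
Shift E→3, H→3, I→3.
Schedule D@1, E@3, F@1, G@1, H@3, I@3: d1:8  d2:8  d3:8  d4:6  d5:6 — peak 8.
Total technician-days = 36 over 5 days ⇒ peak ≥ ⌈36/5⌉ = 8, so 8 is optimal.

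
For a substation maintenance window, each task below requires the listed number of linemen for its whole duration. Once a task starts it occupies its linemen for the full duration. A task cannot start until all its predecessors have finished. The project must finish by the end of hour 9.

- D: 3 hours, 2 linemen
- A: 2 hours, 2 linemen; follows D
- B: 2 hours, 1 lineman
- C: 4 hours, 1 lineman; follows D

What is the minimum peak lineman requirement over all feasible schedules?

2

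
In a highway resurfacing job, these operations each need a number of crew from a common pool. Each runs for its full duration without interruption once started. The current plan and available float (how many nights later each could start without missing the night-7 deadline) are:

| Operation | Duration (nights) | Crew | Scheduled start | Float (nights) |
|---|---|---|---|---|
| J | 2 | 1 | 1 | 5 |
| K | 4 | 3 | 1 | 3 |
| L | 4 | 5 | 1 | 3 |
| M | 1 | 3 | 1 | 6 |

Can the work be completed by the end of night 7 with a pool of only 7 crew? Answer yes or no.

no

The minimum achievable peak is 8; 7 < 8, so no feasible schedule stays within the cap.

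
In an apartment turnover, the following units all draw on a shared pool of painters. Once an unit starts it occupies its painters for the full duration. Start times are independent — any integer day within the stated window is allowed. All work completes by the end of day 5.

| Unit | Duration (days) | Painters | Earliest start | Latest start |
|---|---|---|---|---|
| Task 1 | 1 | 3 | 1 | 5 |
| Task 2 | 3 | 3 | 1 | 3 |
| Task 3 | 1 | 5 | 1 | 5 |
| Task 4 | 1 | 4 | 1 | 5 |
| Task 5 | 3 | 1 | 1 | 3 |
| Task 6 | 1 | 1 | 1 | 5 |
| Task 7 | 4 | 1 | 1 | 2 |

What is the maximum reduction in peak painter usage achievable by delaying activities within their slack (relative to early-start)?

12

Early-start peak: d1:18  d2:5  d3:5  d4:1  d5:0 ⇒ 18.
Leveled (Task 1@1, Task 2@1, Task 3@5, Task 4@4, Task 5@2, Task 6@2, Task 7@2): d1:6  d2:6  d3:5  d4:6  d5:6 ⇒ 6.
Reduction 18 − 6 = 12.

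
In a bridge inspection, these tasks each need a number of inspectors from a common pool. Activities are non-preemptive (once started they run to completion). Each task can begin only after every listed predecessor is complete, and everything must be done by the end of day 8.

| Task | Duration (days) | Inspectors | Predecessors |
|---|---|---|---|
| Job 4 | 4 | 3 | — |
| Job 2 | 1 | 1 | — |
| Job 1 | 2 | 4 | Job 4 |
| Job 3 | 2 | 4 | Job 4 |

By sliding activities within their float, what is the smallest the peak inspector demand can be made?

4

Early-start (Job 4@1, Job 2@1, Job 1@5, Job 3@5) gives peak 8: d1:4  d2:3  d3:3  d4:3  d5:8  d6:8  d7:0  d8:0.
Shift Job 3→7.
Schedule Job 4@1, Job 2@1, Job 1@5, Job 3@7: d1:4  d2:3  d3:3  d4:3  d5:4  d6:4  d7:4  d8:4 — peak 4.
Total inspector-days = 29 over 8 days ⇒ peak ≥ ⌈29/8⌉ = 4, so 4 is optimal.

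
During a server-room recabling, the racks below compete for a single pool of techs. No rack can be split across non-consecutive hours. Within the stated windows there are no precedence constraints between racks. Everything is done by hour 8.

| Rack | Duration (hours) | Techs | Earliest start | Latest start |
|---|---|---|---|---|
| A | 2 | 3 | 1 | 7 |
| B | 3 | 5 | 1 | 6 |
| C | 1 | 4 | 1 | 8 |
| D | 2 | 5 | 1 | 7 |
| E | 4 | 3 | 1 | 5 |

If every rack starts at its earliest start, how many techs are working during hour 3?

8

At early start, hour 3 has: B, E.
Demand: 5 + 3 = 8.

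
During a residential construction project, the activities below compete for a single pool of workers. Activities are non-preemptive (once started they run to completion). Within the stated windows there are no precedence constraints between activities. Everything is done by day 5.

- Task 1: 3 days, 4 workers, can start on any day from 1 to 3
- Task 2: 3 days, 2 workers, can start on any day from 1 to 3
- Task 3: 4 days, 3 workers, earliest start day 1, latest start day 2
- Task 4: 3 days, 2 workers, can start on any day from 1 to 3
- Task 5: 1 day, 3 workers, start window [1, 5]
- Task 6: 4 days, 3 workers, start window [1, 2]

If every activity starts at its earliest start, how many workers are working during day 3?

At early start, day 3 has: Task 1, Task 2, Task 3, Task 4, Task 6.
Demand: 4 + 2 + 3 + 2 + 3 = 14.

14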